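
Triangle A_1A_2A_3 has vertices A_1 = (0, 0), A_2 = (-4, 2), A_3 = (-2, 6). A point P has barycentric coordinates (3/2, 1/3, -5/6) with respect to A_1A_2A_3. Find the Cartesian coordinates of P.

(1/3, -13/3)

P = (3/2)·A_1 + (1/3)·A_2 + (-5/6)·A_3.
x-coordinate: (3/2)·0 + (1/3)·(-4) + (-5/6)·(-2) = 1/3.
y-coordinate: (3/2)·0 + (1/3)·2 + (-5/6)·6 = -13/3.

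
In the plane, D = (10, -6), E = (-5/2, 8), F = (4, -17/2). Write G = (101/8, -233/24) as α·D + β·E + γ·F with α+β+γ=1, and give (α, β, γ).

Signed area of the reference triangle: [DEF] = ½·(10·(8−(-17/2)) + (-5/2)·(-17/2−(-6)) + 4·(-6−8)) = ½·(165 + 25/4 − 56) = 461/8.
[GEF] = ½·((101/8)·(8−(-17/2)) + (-5/2)·(-17/2−(-233/24)) + 4·(-233/24−8)) = ½·(3333/16 − 145/48 − 425/6) = 3227/48, so the D-coordinate is (3227/48)/(461/8) = 7/6.
[DGF] = ½·(10·(-233/24−(-17/2)) + (101/8)·(-17/2−(-6)) + 4·(-6−(-233/24))) = ½·(-145/12 − 505/16 + 89/6) = -461/32, so the E-coordinate is -1/4.
[DEG] = ½·(10·(8−(-233/24)) + (-5/2)·(-233/24−(-6)) + (101/8)·(-6−8)) = ½·(2125/12 + 445/48 − 707/4) = 461/96, so the F-coordinate is 1/12.

(7/6, -1/4, 1/12)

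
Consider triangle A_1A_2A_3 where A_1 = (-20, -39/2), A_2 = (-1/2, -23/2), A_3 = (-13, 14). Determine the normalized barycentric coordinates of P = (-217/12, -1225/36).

(11/9, 5/18, -1/2)

Signed area of the reference triangle: [A_1A_2A_3] = ½·((-20)·(-23/2−14) + (-1/2)·(14−(-39/2)) + (-13)·(-39/2−(-23/2))) = ½·(510 − 67/4 + 104) = 2389/8.
[PA_2A_3] = ½·((-217/12)·(-23/2−14) + (-1/2)·(14−(-1225/36)) + (-13)·(-1225/36−(-23/2))) = ½·(3689/8 − 1729/72 + 10543/36) = 26279/72, so the A_1-coordinate is (26279/72)/(2389/8) = 11/9.
[A_1PA_3] = ½·((-20)·(-1225/36−14) + (-217/12)·(14−(-39/2)) + (-13)·(-39/2−(-1225/36))) = ½·(8645/9 − 14539/24 − 6799/36) = 11945/144, so the A_2-coordinate is 5/18.
[A_1A_2P] = ½·((-20)·(-23/2−(-1225/36)) + (-1/2)·(-1225/36−(-39/2)) + (-217/12)·(-39/2−(-23/2))) = ½·(-4055/9 + 523/72 + 434/3) = -2389/16, so the A_3-coordinate is -1/2.
Check: 11/9 + 5/18 − 1/2 = 1.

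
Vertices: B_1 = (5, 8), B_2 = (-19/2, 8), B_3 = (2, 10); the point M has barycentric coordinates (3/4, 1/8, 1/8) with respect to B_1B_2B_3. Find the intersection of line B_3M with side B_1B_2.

(41/14, 8)

Line B_3M meets B_1B_2 where the B_3-coordinate vanishes; zeroing M's B_3-weight and renormalizing leaves B_1, B_2-weights 3/4 : 1/8 → (6/7, 1/7).
So N = (6/7)·B_1 + (1/7)·B_2 = (41/14, 8).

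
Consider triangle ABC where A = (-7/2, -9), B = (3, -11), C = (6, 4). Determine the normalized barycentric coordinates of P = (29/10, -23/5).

(1/5, 2/5, 2/5)

Signed area of the reference triangle: [ABC] = ½·((-7/2)·(-11−4) + 3·(4−(-9)) + 6·(-9−(-11))) = ½·(105/2 + 39 + 12) = 207/4.
[PBC] = ½·((29/10)·(-11−4) + 3·(4−(-23/5)) + 6·(-23/5−(-11))) = ½·(-87/2 + 129/5 + 192/5) = 207/20, so the A-coordinate is (207/20)/(207/4) = 1/5.
[APC] = ½·((-7/2)·(-23/5−4) + (29/10)·(4−(-9)) + 6·(-9−(-23/5))) = ½·(301/10 + 377/10 − 132/5) = 207/10, so the B-coordinate is 2/5.
[ABP] = ½·((-7/2)·(-11−(-23/5)) + 3·(-23/5−(-9)) + (29/10)·(-9−(-11))) = ½·(112/5 + 66/5 + 29/5) = 207/10, so the C-coordinate is 2/5.
Check: 1/5 + 2/5 + 2/5 = 1.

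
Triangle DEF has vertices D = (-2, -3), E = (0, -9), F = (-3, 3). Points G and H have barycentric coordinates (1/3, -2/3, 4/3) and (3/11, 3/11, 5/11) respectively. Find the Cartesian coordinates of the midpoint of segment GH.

Barycentric coordinates of the midpoint are the average: (10/33, -13/66, 59/66).
Converting: (10/33)·D + (-13/66)·E + (59/66)·F = (-217/66, 39/11).

(-217/66, 39/11)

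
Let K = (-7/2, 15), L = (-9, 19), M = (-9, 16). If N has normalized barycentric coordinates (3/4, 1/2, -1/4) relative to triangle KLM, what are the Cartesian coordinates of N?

N = (3/4)·K + (1/2)·L + (-1/4)·M.
x-coordinate: (3/4)·(-7/2) + (1/2)·(-9) + (-1/4)·(-9) = -39/8.
y-coordinate: (3/4)·15 + (1/2)·19 + (-1/4)·16 = 67/4.

(-39/8, 67/4)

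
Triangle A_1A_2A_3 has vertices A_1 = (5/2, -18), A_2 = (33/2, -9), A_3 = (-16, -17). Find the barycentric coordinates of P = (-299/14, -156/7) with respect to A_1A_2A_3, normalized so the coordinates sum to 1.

(5/7, -4/7, 6/7)

Signed area of the reference triangle: [A_1A_2A_3] = ½·((5/2)·(-9−(-17)) + (33/2)·(-17−(-18)) + (-16)·(-18−(-9))) = ½·(20 + 33/2 + 144) = 361/4.
[PA_2A_3] = ½·((-299/14)·(-9−(-17)) + (33/2)·(-17−(-156/7)) + (-16)·(-156/7−(-9))) = ½·(-1196/7 + 1221/14 + 1488/7) = 1805/28, so the A_1-coordinate is (1805/28)/(361/4) = 5/7.
[A_1PA_3] = ½·((5/2)·(-156/7−(-17)) + (-299/14)·(-17−(-18)) + (-16)·(-18−(-156/7))) = ½·(-185/14 − 299/14 − 480/7) = -361/7, so the A_2-coordinate is -4/7.
[A_1A_2P] = ½·((5/2)·(-9−(-156/7)) + (33/2)·(-156/7−(-18)) + (-299/14)·(-18−(-9))) = ½·(465/14 − 495/7 + 2691/14) = 1083/14, so the A_3-coordinate is 6/7.
Check: 5/7 − 4/7 + 6/7 = 1.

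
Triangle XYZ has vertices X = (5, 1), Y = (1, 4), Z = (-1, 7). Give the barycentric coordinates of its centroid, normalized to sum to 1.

The centroid is the average of the vertices, so each weight is 1/3.

(1/3, 1/3, 1/3)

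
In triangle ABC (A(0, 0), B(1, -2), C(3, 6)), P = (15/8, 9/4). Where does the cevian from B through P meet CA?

(12/5, 24/5)

Barycentric coordinates of P with respect to ABC: (1/8, 3/8, 1/2).
On side CA the B-coordinate is zero; dropping P's B-weight 3/8 and renormalizing the remaining 1/2 : 1/8 gives weights 4/5, 1/5 on C, A.
Q = (4/5)·(3, 6) + (1/5)·(0, 0) = (12/5, 24/5).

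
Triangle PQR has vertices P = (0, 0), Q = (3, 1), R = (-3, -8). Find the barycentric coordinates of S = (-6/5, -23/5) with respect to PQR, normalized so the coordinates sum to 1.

Signed area of the reference triangle: [PQR] = ½·(0·(1−(-8)) + 3·(-8−0) + (-3)·(0−1)) = ½·(0 − 24 + 3) = -21/2.
[SQR] = ½·((-6/5)·(1−(-8)) + 3·(-8−(-23/5)) + (-3)·(-23/5−1)) = ½·(-54/5 − 51/5 + 84/5) = -21/10, so the P-coordinate is (-21/10)/(-21/2) = 1/5.
[PSR] = ½·(0·(-23/5−(-8)) + (-6/5)·(-8−0) + (-3)·(0−(-23/5))) = ½·(0 + 48/5 − 69/5) = -21/10, so the Q-coordinate is 1/5.
[PQS] = ½·(0·(1−(-23/5)) + 3·(-23/5−0) + (-6/5)·(0−1)) = ½·(0 − 69/5 + 6/5) = -63/10, so the R-coordinate is 3/5.
Check: 1/5 + 1/5 + 3/5 = 1.

(1/5, 1/5, 3/5)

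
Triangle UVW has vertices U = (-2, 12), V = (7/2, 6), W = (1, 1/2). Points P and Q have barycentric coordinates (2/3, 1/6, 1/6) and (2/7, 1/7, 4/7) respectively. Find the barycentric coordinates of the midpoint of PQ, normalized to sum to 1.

(10/21, 13/84, 31/84)

Since both coordinate triples sum to 1, the midpoint's barycentrics are the componentwise average.
(2/3+2/7)/2 = 10/21; similarly 13/84 and 31/84.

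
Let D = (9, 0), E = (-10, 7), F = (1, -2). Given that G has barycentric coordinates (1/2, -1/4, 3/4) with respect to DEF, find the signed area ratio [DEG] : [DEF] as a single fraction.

3/4

The signed ratio [DEG]/[DEF] equals the barycentric coordinate of G at vertex F, which is 3/4.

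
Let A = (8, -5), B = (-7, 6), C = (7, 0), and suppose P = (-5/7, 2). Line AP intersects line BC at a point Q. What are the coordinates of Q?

Barycentric coordinates of P with respect to ABC: (2/7, 4/7, 1/7).
On side BC the A-coordinate is zero; dropping P's A-weight 2/7 and renormalizing the remaining 4/7 : 1/7 gives weights 4/5, 1/5 on B, C.
Q = (4/5)·(-7, 6) + (1/5)·(7, 0) = (-21/5, 24/5).

(-21/5, 24/5)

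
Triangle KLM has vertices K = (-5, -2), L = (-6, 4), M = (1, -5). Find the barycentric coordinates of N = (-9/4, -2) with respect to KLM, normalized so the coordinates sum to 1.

(1/4, 1/4, 1/2)

Signed area of the reference triangle: [KLM] = ½·((-5)·(4−(-5)) + (-6)·(-5−(-2)) + 1·(-2−4)) = ½·(-45 + 18 − 6) = -33/2.
[NLM] = ½·((-9/4)·(4−(-5)) + (-6)·(-5−(-2)) + 1·(-2−4)) = ½·(-81/4 + 18 − 6) = -33/8, so the K-coordinate is (-33/8)/(-33/2) = 1/4.
[KNM] = ½·((-5)·(-2−(-5)) + (-9/4)·(-5−(-2)) + 1·(-2−(-2))) = ½·(-15 + 27/4 + 0) = -33/8, so the L-coordinate is 1/4.
[KLN] = ½·((-5)·(4−(-2)) + (-6)·(-2−(-2)) + (-9/4)·(-2−4)) = ½·(-30 + 0 + 27/2) = -33/4, so the M-coordinate is 1/2.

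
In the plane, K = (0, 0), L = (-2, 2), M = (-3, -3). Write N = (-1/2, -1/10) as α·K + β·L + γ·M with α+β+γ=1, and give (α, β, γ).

Signed area of the reference triangle: [KLM] = ½·(0·(2−(-3)) + (-2)·(-3−0) + (-3)·(0−2)) = ½·(0 + 6 + 6) = 6.
[NLM] = ½·((-1/2)·(2−(-3)) + (-2)·(-3−(-1/10)) + (-3)·(-1/10−2)) = ½·(-5/2 + 29/5 + 63/10) = 24/5, so the K-coordinate is (24/5)/6 = 4/5.
[KNM] = ½·(0·(-1/10−(-3)) + (-1/2)·(-3−0) + (-3)·(0−(-1/10))) = ½·(0 + 3/2 − 3/10) = 3/5, so the L-coordinate is 1/10.
[KLN] = ½·(0·(2−(-1/10)) + (-2)·(-1/10−0) + (-1/2)·(0−2)) = ½·(0 + 1/5 + 1) = 3/5, so the M-coordinate is 1/10.

(4/5, 1/10, 1/10)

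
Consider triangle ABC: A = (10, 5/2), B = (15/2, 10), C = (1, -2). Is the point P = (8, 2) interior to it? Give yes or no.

Barycentric coordinates of P: (232/315, 2/35, 13/63).
The three coordinates are positive, positive, positive; a point is interior exactly when all three are positive.

yes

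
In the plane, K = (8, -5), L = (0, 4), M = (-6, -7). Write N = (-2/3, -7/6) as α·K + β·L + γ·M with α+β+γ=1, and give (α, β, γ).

(1/6, 1/2, 1/3)

Signed area of the reference triangle: [KLM] = ½·(8·(4−(-7)) + 0·(-7−(-5)) + (-6)·(-5−4)) = ½·(88 + 0 + 54) = 71.
[NLM] = ½·((-2/3)·(4−(-7)) + 0·(-7−(-7/6)) + (-6)·(-7/6−4)) = ½·(-22/3 + 0 + 31) = 71/6, so the K-coordinate is (71/6)/71 = 1/6.
[KNM] = ½·(8·(-7/6−(-7)) + (-2/3)·(-7−(-5)) + (-6)·(-5−(-7/6))) = ½·(140/3 + 4/3 + 23) = 71/2, so the L-coordinate is 1/2.
[KLN] = ½·(8·(4−(-7/6)) + 0·(-7/6−(-5)) + (-2/3)·(-5−4)) = ½·(124/3 + 0 + 6) = 71/3, so the M-coordinate is 1/3.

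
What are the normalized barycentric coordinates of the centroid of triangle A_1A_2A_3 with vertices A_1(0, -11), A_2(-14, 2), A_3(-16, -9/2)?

(1/3, 1/3, 1/3)

The centroid is the average of the vertices, so each weight is 1/3.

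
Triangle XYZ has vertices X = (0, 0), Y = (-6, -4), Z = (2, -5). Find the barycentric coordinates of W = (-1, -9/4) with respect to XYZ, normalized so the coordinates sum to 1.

(1/2, 1/4, 1/4)

Signed area of the reference triangle: [XYZ] = ½·(0·(-4−(-5)) + (-6)·(-5−0) + 2·(0−(-4))) = ½·(0 + 30 + 8) = 19.
[WYZ] = ½·((-1)·(-4−(-5)) + (-6)·(-5−(-9/4)) + 2·(-9/4−(-4))) = ½·(-1 + 33/2 + 7/2) = 19/2, so the X-coordinate is (19/2)/19 = 1/2.
[XWZ] = ½·(0·(-9/4−(-5)) + (-1)·(-5−0) + 2·(0−(-9/4))) = ½·(0 + 5 + 9/2) = 19/4, so the Y-coordinate is 1/4.
[XYW] = ½·(0·(-4−(-9/4)) + (-6)·(-9/4−0) + (-1)·(0−(-4))) = ½·(0 + 27/2 − 4) = 19/4, so the Z-coordinate is 1/4.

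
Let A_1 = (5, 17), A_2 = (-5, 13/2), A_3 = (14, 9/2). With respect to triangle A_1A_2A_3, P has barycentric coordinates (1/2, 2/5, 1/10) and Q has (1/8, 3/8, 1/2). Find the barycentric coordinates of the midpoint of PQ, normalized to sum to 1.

Since both coordinate triples sum to 1, the midpoint's barycentrics are the componentwise average.
(1/2+1/8)/2 = 5/16; similarly 31/80 and 3/10.

(5/16, 31/80, 3/10)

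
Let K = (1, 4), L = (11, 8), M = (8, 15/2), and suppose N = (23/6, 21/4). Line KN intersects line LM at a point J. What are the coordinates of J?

(19/2, 31/4)

Barycentric coordinates of N with respect to KLM: (2/3, 1/6, 1/6).
On side LM the K-coordinate is zero; dropping N's K-weight 2/3 and renormalizing the remaining 1/6 : 1/6 gives weights 1/2, 1/2 on L, M.
J = (1/2)·(11, 8) + (1/2)·(8, 15/2) = (19/2, 31/4).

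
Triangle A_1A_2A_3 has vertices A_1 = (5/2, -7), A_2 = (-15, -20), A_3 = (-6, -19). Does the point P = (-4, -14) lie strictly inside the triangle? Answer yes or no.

Barycentric coordinates of P: (86/199, 37/199, 76/199).
The three coordinates are positive, positive, positive; a point is interior exactly when all three are positive.

yes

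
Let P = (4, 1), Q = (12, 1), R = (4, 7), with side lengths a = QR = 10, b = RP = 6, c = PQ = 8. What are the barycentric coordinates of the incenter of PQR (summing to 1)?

(5/12, 1/4, 1/3)

The incenter has barycentric coordinates proportional to the opposite side lengths: (10 : 6 : 8).
Normalizing by 10+6+8 = 24 gives (5/12, 1/4, 1/3).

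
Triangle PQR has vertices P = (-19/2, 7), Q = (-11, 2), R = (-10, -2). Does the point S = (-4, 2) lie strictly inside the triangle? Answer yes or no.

Barycentric coordinates of S: (28/11, -52/11, 35/11).
The three coordinates are positive, negative, positive; a point is interior exactly when all three are positive.

no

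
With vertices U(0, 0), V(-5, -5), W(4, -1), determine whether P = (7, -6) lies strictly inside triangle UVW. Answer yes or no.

Barycentric coordinates of P: (-57/25, 17/25, 13/5).
The three coordinates are negative, positive, positive; a point is interior exactly when all three are positive.

no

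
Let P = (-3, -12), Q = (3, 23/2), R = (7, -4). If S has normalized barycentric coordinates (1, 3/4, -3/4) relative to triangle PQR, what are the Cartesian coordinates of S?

S = 1·P + (3/4)·Q + (-3/4)·R.
x-coordinate: 1·(-3) + (3/4)·3 + (-3/4)·7 = -6.
y-coordinate: 1·(-12) + (3/4)·(23/2) + (-3/4)·(-4) = -3/8.

(-6, -3/8)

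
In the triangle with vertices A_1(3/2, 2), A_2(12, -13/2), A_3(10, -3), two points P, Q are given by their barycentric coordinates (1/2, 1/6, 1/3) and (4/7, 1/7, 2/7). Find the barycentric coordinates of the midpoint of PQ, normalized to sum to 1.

(15/28, 13/84, 13/42)

Since both coordinate triples sum to 1, the midpoint's barycentrics are the componentwise average.
(1/2+4/7)/2 = 15/28; similarly 13/84 and 13/42.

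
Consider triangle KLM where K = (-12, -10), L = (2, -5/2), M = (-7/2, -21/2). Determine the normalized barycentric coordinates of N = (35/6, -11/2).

Signed area of the reference triangle: [KLM] = ½·((-12)·(-5/2−(-21/2)) + 2·(-21/2−(-10)) + (-7/2)·(-10−(-5/2))) = ½·(-96 − 1 + 105/4) = -283/8.
[NLM] = ½·((35/6)·(-5/2−(-21/2)) + 2·(-21/2−(-11/2)) + (-7/2)·(-11/2−(-5/2))) = ½·(140/3 − 10 + 21/2) = 283/12, so the K-coordinate is (283/12)/(-283/8) = -2/3.
[KNM] = ½·((-12)·(-11/2−(-21/2)) + (35/6)·(-21/2−(-10)) + (-7/2)·(-10−(-11/2))) = ½·(-60 − 35/12 + 63/4) = -283/12, so the L-coordinate is 2/3.
[KLN] = ½·((-12)·(-5/2−(-11/2)) + 2·(-11/2−(-10)) + (35/6)·(-10−(-5/2))) = ½·(-36 + 9 − 175/4) = -283/8, so the M-coordinate is 1.

(-2/3, 2/3, 1)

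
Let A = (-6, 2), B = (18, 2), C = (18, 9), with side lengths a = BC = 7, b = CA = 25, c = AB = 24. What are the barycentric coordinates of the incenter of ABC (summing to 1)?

The incenter has barycentric coordinates proportional to the opposite side lengths: (7 : 25 : 24).
Normalizing by 7+25+24 = 56 gives (1/8, 25/56, 3/7).

(1/8, 25/56, 3/7)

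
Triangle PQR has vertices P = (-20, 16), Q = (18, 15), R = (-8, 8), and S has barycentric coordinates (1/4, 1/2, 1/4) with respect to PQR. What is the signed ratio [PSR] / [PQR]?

1/2

The signed ratio [PSR]/[PQR] equals the barycentric coordinate of S at vertex Q, which is 1/2.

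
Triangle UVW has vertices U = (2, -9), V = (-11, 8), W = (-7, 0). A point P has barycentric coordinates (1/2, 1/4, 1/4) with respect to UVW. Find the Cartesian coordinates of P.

(-7/2, -5/2)

P = (1/2)·U + (1/4)·V + (1/4)·W.
x-coordinate: (1/2)·2 + (1/4)·(-11) + (1/4)·(-7) = -7/2.
y-coordinate: (1/2)·(-9) + (1/4)·8 + (1/4)·0 = -5/2.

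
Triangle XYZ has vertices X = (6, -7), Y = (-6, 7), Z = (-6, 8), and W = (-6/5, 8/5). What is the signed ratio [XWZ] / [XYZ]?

2/5

[XYZ] = ½·(6·(7−8) + (-6)·(8−(-7)) + (-6)·(-7−7)) = ½·(-6 − 90 + 84) = -6.
[XWZ] = ½·(6·(8/5−8) + (-6/5)·(8−(-7)) + (-6)·(-7−(8/5))) = ½·(-192/5 − 18 + 258/5) = -12/5, so the ratio is (-12/5)/(-6) = 2/5.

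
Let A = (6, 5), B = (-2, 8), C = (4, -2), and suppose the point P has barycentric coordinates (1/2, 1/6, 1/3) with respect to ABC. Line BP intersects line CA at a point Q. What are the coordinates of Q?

(26/5, 11/5)

Line BP meets CA where the B-coordinate vanishes; zeroing P's B-weight and renormalizing leaves C, A-weights 1/3 : 1/2 → (2/5, 3/5).
So Q = (2/5)·C + (3/5)·A = (26/5, 11/5).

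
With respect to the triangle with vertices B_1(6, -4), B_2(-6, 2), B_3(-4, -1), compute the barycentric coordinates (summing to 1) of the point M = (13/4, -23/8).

Signed area of the reference triangle: [B_1B_2B_3] = ½·(6·(2−(-1)) + (-6)·(-1−(-4)) + (-4)·(-4−2)) = ½·(18 − 18 + 24) = 12.
[MB_2B_3] = ½·((13/4)·(2−(-1)) + (-6)·(-1−(-23/8)) + (-4)·(-23/8−2)) = ½·(39/4 − 45/4 + 39/2) = 9, so the B_1-coordinate is 9/12 = 3/4.
[B_1MB_3] = ½·(6·(-23/8−(-1)) + (13/4)·(-1−(-4)) + (-4)·(-4−(-23/8))) = ½·(-45/4 + 39/4 + 9/2) = 3/2, so the B_2-coordinate is 1/8.
[B_1B_2M] = ½·(6·(2−(-23/8)) + (-6)·(-23/8−(-4)) + (13/4)·(-4−2)) = ½·(117/4 − 27/4 − 39/2) = 3/2, so the B_3-coordinate is 1/8.

(3/4, 1/8, 1/8)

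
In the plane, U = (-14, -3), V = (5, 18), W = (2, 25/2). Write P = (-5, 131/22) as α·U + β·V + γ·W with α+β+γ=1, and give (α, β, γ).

Signed area of the reference triangle: [UVW] = ½·((-14)·(18−(25/2)) + 5·(25/2−(-3)) + 2·(-3−18)) = ½·(-77 + 155/2 − 42) = -83/4.
[PVW] = ½·((-5)·(18−(25/2)) + 5·(25/2−(131/22)) + 2·(131/22−18)) = ½·(-55/2 + 360/11 − 265/11) = -415/44, so the U-coordinate is (-415/44)/(-83/4) = 5/11.
[UPW] = ½·((-14)·(131/22−(25/2)) + (-5)·(25/2−(-3)) + 2·(-3−(131/22))) = ½·(1008/11 − 155/2 − 197/11) = -83/44, so the V-coordinate is 1/11.
[UVP] = ½·((-14)·(18−(131/22)) + 5·(131/22−(-3)) + (-5)·(-3−18)) = ½·(-1855/11 + 985/22 + 105) = -415/44, so the W-coordinate is 5/11.
Check: 5/11 + 1/11 + 5/11 = 1.

(5/11, 1/11, 5/11)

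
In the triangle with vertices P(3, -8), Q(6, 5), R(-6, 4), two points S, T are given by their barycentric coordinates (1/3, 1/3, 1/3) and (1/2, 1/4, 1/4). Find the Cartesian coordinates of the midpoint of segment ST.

Barycentric coordinates of the midpoint are the average: (5/12, 7/24, 7/24).
Converting: (5/12)·P + (7/24)·Q + (7/24)·R = (5/4, -17/24).

(5/4, -17/24)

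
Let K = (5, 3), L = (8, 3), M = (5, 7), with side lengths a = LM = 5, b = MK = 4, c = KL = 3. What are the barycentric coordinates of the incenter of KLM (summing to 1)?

The incenter has barycentric coordinates proportional to the opposite side lengths: (5 : 4 : 3).
Normalizing by 5+4+3 = 12 gives (5/12, 1/3, 1/4).

(5/12, 1/3, 1/4)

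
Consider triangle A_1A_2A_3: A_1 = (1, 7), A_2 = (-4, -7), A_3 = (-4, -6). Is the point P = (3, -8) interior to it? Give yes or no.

no

Barycentric coordinates of P: (7/5, 101/5, -103/5).
The three coordinates are positive, positive, negative; a point is interior exactly when all three are positive.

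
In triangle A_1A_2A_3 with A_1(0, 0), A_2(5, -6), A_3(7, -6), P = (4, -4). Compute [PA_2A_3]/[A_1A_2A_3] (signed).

1/3

[A_1A_2A_3] = ½·(0·(-6−(-6)) + 5·(-6−0) + 7·(0−(-6))) = ½·(0 − 30 + 42) = 6.
[PA_2A_3] = ½·(4·(-6−(-6)) + 5·(-6−(-4)) + 7·(-4−(-6))) = ½·(0 − 10 + 14) = 2, so the ratio is 2/6 = 1/3.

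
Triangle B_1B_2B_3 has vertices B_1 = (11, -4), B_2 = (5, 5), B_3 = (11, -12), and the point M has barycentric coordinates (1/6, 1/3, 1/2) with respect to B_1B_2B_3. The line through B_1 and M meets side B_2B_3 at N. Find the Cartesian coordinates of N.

Line B_1M meets B_2B_3 where the B_1-coordinate vanishes; zeroing M's B_1-weight and renormalizing leaves B_2, B_3-weights 1/3 : 1/2 → (2/5, 3/5).
So N = (2/5)·B_2 + (3/5)·B_3 = (43/5, -26/5).

(43/5, -26/5)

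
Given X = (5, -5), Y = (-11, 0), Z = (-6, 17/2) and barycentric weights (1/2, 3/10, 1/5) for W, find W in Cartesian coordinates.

(-2, -4/5)

W = (1/2)·X + (3/10)·Y + (1/5)·Z.
x-coordinate: (1/2)·5 + (3/10)·(-11) + (1/5)·(-6) = -2.
y-coordinate: (1/2)·(-5) + (3/10)·0 + (1/5)·(17/2) = -4/5.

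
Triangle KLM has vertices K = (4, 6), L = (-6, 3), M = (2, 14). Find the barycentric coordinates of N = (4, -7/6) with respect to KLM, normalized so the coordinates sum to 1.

(5/3, 1/6, -5/6)

Signed area of the reference triangle: [KLM] = ½·(4·(3−14) + (-6)·(14−6) + 2·(6−3)) = ½·(-44 − 48 + 6) = -43.
[NLM] = ½·(4·(3−14) + (-6)·(14−(-7/6)) + 2·(-7/6−3)) = ½·(-44 − 91 − 25/3) = -215/3, so the K-coordinate is (-215/3)/(-43) = 5/3.
[KNM] = ½·(4·(-7/6−14) + 4·(14−6) + 2·(6−(-7/6))) = ½·(-182/3 + 32 + 43/3) = -43/6, so the L-coordinate is 1/6.
[KLN] = ½·(4·(3−(-7/6)) + (-6)·(-7/6−6) + 4·(6−3)) = ½·(50/3 + 43 + 12) = 215/6, so the M-coordinate is -5/6.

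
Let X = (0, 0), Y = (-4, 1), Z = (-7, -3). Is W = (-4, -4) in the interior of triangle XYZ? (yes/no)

Barycentric coordinates of W: (15/19, -16/19, 20/19).
The three coordinates are positive, negative, positive; a point is interior exactly when all three are positive.

no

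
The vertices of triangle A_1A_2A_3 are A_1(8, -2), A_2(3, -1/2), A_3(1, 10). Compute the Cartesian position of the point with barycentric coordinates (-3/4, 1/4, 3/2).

(-15/4, 131/8)

P = (-3/4)·A_1 + (1/4)·A_2 + (3/2)·A_3.
x-coordinate: (-3/4)·8 + (1/4)·3 + (3/2)·1 = -15/4.
y-coordinate: (-3/4)·(-2) + (1/4)·(-1/2) + (3/2)·10 = 131/8.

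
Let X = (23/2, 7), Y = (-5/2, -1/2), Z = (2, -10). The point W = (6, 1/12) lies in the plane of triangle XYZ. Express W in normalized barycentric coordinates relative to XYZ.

(1/2, 1/6, 1/3)

Signed area of the reference triangle: [XYZ] = ½·((23/2)·(-1/2−(-10)) + (-5/2)·(-10−7) + 2·(7−(-1/2))) = ½·(437/4 + 85/2 + 15) = 667/8.
[WYZ] = ½·(6·(-1/2−(-10)) + (-5/2)·(-10−(1/12)) + 2·(1/12−(-1/2))) = ½·(57 + 605/24 + 7/6) = 667/16, so the X-coordinate is (667/16)/(667/8) = 1/2.
[XWZ] = ½·((23/2)·(1/12−(-10)) + 6·(-10−7) + 2·(7−(1/12))) = ½·(2783/24 − 102 + 83/6) = 667/48, so the Y-coordinate is 1/6.
[XYW] = ½·((23/2)·(-1/2−(1/12)) + (-5/2)·(1/12−7) + 6·(7−(-1/2))) = ½·(-161/24 + 415/24 + 45) = 667/24, so the Z-coordinate is 1/3.
Check: 1/2 + 1/6 + 1/3 = 1.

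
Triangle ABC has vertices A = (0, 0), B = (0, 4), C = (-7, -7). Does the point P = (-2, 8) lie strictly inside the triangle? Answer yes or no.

Barycentric coordinates of P: (-25/14, 5/2, 2/7).
The three coordinates are negative, positive, positive; a point is interior exactly when all three are positive.

no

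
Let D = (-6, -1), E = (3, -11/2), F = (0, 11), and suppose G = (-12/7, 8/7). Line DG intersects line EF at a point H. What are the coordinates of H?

(3/2, 11/4)

Barycentric coordinates of G with respect to DEF: (3/7, 2/7, 2/7).
On side EF the D-coordinate is zero; dropping G's D-weight 3/7 and renormalizing the remaining 2/7 : 2/7 gives weights 1/2, 1/2 on E, F.
H = (1/2)·(3, -11/2) + (1/2)·(0, 11) = (3/2, 11/4).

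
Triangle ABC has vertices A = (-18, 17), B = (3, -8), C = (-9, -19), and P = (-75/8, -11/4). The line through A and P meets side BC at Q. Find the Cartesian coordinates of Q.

Barycentric coordinates of P with respect to ABC: (3/8, 1/4, 3/8).
On side BC the A-coordinate is zero; dropping P's A-weight 3/8 and renormalizing the remaining 1/4 : 3/8 gives weights 2/5, 3/5 on B, C.
Q = (2/5)·(3, -8) + (3/5)·(-9, -19) = (-21/5, -73/5).

(-21/5, -73/5)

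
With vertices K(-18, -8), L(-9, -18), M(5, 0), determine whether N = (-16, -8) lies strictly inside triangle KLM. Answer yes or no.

Barycentric coordinates of N: (133/151, 8/151, 10/151).
The three coordinates are positive, positive, positive; a point is interior exactly when all three are positive.

yes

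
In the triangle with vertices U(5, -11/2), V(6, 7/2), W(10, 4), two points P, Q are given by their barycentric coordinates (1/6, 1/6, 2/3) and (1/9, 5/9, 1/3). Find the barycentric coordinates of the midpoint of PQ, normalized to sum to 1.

Since both coordinate triples sum to 1, the midpoint's barycentrics are the componentwise average.
(1/6+1/9)/2 = 5/36; similarly 13/36 and 1/2.

(5/36, 13/36, 1/2)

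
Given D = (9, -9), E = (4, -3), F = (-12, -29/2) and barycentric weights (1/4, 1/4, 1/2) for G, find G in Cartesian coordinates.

G = (1/4)·D + (1/4)·E + (1/2)·F.
x-coordinate: (1/4)·9 + (1/4)·4 + (1/2)·(-12) = -11/4.
y-coordinate: (1/4)·(-9) + (1/4)·(-3) + (1/2)·(-29/2) = -41/4.

(-11/4, -41/4)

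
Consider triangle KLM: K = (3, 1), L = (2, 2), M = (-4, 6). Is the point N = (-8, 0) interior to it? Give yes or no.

no

Barycentric coordinates of N: (26, -31, 6).
The three coordinates are positive, negative, positive; a point is interior exactly when all three are positive.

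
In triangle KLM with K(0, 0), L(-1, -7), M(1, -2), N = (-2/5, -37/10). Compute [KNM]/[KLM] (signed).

1/2

[KLM] = ½·(0·(-7−(-2)) + (-1)·(-2−0) + 1·(0−(-7))) = ½·(0 + 2 + 7) = 9/2.
[KNM] = ½·(0·(-37/10−(-2)) + (-2/5)·(-2−0) + 1·(0−(-37/10))) = ½·(0 + 4/5 + 37/10) = 9/4, so the ratio is (9/4)/(9/2) = 1/2.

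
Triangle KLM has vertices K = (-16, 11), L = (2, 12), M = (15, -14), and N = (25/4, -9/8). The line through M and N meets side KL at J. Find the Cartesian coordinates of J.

Barycentric coordinates of N with respect to KLM: (1/8, 3/8, 1/2).
On side KL the M-coordinate is zero; dropping N's M-weight 1/2 and renormalizing the remaining 1/8 : 3/8 gives weights 1/4, 3/4 on K, L.
J = (1/4)·(-16, 11) + (3/4)·(2, 12) = (-5/2, 47/4).

(-5/2, 47/4)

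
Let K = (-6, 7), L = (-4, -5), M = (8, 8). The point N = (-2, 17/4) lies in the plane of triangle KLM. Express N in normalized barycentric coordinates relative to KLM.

(1/2, 1/4, 1/4)

Signed area of the reference triangle: [KLM] = ½·((-6)·(-5−8) + (-4)·(8−7) + 8·(7−(-5))) = ½·(78 − 4 + 96) = 85.
[NLM] = ½·((-2)·(-5−8) + (-4)·(8−(17/4)) + 8·(17/4−(-5))) = ½·(26 − 15 + 74) = 85/2, so the K-coordinate is (85/2)/85 = 1/2.
[KNM] = ½·((-6)·(17/4−8) + (-2)·(8−7) + 8·(7−(17/4))) = ½·(45/2 − 2 + 22) = 85/4, so the L-coordinate is 1/4.
[KLN] = ½·((-6)·(-5−(17/4)) + (-4)·(17/4−7) + (-2)·(7−(-5))) = ½·(111/2 + 11 − 24) = 85/4, so the M-coordinate is 1/4.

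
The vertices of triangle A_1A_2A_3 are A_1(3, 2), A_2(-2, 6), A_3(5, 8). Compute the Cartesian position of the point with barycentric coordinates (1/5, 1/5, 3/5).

(16/5, 32/5)

P = (1/5)·A_1 + (1/5)·A_2 + (3/5)·A_3.
x-coordinate: (1/5)·3 + (1/5)·(-2) + (3/5)·5 = 16/5.
y-coordinate: (1/5)·2 + (1/5)·6 + (3/5)·8 = 32/5.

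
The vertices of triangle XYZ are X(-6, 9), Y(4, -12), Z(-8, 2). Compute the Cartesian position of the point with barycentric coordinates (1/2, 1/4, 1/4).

W = (1/2)·X + (1/4)·Y + (1/4)·Z.
x-coordinate: (1/2)·(-6) + (1/4)·4 + (1/4)·(-8) = -4.
y-coordinate: (1/2)·9 + (1/4)·(-12) + (1/4)·2 = 2.

(-4, 2)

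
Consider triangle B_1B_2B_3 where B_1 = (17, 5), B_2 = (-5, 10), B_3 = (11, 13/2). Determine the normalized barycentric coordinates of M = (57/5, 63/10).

(3/5, 1/5, 1/5)

Signed area of the reference triangle: [B_1B_2B_3] = ½·(17·(10−(13/2)) + (-5)·(13/2−5) + 11·(5−10)) = ½·(119/2 − 15/2 − 55) = -3/2.
[MB_2B_3] = ½·((57/5)·(10−(13/2)) + (-5)·(13/2−(63/10)) + 11·(63/10−10)) = ½·(399/10 − 1 − 407/10) = -9/10, so the B_1-coordinate is (-9/10)/(-3/2) = 3/5.
[B_1MB_3] = ½·(17·(63/10−(13/2)) + (57/5)·(13/2−5) + 11·(5−(63/10))) = ½·(-17/5 + 171/10 − 143/10) = -3/10, so the B_2-coordinate is 1/5.
[B_1B_2M] = ½·(17·(10−(63/10)) + (-5)·(63/10−5) + (57/5)·(5−10)) = ½·(629/10 − 13/2 − 57) = -3/10, so the B_3-coordinate is 1/5.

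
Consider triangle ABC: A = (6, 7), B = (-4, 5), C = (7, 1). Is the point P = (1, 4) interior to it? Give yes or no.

Barycentric coordinates of P: (9/62, 33/62, 10/31).
The three coordinates are positive, positive, positive; a point is interior exactly when all three are positive.

yes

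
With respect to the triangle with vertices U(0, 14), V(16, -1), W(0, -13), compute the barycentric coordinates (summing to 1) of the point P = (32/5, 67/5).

Signed area of the reference triangle: [UVW] = ½·(0·(-1−(-13)) + 16·(-13−14) + 0·(14−(-1))) = ½·(0 − 432 + 0) = -216.
[PVW] = ½·((32/5)·(-1−(-13)) + 16·(-13−(67/5)) + 0·(67/5−(-1))) = ½·(384/5 − 2112/5 + 0) = -864/5, so the U-coordinate is (-864/5)/(-216) = 4/5.
[UPW] = ½·(0·(67/5−(-13)) + (32/5)·(-13−14) + 0·(14−(67/5))) = ½·(0 − 864/5 + 0) = -432/5, so the V-coordinate is 2/5.
[UVP] = ½·(0·(-1−(67/5)) + 16·(67/5−14) + (32/5)·(14−(-1))) = ½·(0 − 48/5 + 96) = 216/5, so the W-coordinate is -1/5.
Check: 4/5 + 2/5 − 1/5 = 1.

(4/5, 2/5, -1/5)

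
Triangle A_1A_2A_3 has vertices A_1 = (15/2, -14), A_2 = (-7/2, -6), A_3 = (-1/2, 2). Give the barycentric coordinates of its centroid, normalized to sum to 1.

(1/3, 1/3, 1/3)

The centroid is the average of the vertices, so each weight is 1/3.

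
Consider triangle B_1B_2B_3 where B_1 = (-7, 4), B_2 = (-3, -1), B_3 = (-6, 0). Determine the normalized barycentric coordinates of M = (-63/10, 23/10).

Signed area of the reference triangle: [B_1B_2B_3] = ½·((-7)·(-1−0) + (-3)·(0−4) + (-6)·(4−(-1))) = ½·(7 + 12 − 30) = -11/2.
[MB_2B_3] = ½·((-63/10)·(-1−0) + (-3)·(0−(23/10)) + (-6)·(23/10−(-1))) = ½·(63/10 + 69/10 − 99/5) = -33/10, so the B_1-coordinate is (-33/10)/(-11/2) = 3/5.
[B_1MB_3] = ½·((-7)·(23/10−0) + (-63/10)·(0−4) + (-6)·(4−(23/10))) = ½·(-161/10 + 126/5 − 51/5) = -11/20, so the B_2-coordinate is 1/10.
[B_1B_2M] = ½·((-7)·(-1−(23/10)) + (-3)·(23/10−4) + (-63/10)·(4−(-1))) = ½·(231/10 + 51/10 − 63/2) = -33/20, so the B_3-coordinate is 3/10.

(3/5, 1/10, 3/10)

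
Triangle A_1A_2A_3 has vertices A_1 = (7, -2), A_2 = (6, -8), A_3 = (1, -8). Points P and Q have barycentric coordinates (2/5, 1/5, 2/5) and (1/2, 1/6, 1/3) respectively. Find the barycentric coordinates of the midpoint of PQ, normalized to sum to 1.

(9/20, 11/60, 11/30)

Since both coordinate triples sum to 1, the midpoint's barycentrics are the componentwise average.
(2/5+1/2)/2 = 9/20; similarly 11/60 and 11/30.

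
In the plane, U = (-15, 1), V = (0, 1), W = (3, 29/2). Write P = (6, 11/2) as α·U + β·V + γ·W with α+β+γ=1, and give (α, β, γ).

Signed area of the reference triangle: [UVW] = ½·((-15)·(1−(29/2)) + 0·(29/2−1) + 3·(1−1)) = ½·(405/2 + 0 + 0) = 405/4.
[PVW] = ½·(6·(1−(29/2)) + 0·(29/2−(11/2)) + 3·(11/2−1)) = ½·(-81 + 0 + 27/2) = -135/4, so the U-coordinate is (-135/4)/(405/4) = -1/3.
[UPW] = ½·((-15)·(11/2−(29/2)) + 6·(29/2−1) + 3·(1−(11/2))) = ½·(135 + 81 − 27/2) = 405/4, so the V-coordinate is 1.
[UVP] = ½·((-15)·(1−(11/2)) + 0·(11/2−1) + 6·(1−1)) = ½·(135/2 + 0 + 0) = 135/4, so the W-coordinate is 1/3.
Check: -1/3 + 1 + 1/3 = 1.

(-1/3, 1, 1/3)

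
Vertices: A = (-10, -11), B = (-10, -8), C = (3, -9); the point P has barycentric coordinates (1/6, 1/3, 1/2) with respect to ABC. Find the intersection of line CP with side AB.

Line CP meets AB where the C-coordinate vanishes; zeroing P's C-weight and renormalizing leaves A, B-weights 1/6 : 1/3 → (1/3, 2/3).
So Q = (1/3)·A + (2/3)·B = (-10, -9).

(-10, -9)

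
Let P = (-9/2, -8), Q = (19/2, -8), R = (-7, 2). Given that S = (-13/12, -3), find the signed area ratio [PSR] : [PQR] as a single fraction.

[PQR] = ½·((-9/2)·(-8−2) + (19/2)·(2−(-8)) + (-7)·(-8−(-8))) = ½·(45 + 95 + 0) = 70.
[PSR] = ½·((-9/2)·(-3−2) + (-13/12)·(2−(-8)) + (-7)·(-8−(-3))) = ½·(45/2 − 65/6 + 35) = 70/3, so the ratio is (70/3)/70 = 1/3.

1/3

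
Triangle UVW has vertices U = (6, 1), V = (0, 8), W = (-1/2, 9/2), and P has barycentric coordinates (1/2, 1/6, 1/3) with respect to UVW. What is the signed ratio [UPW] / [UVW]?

1/6

The signed ratio [UPW]/[UVW] equals the barycentric coordinate of P at vertex V, which is 1/6.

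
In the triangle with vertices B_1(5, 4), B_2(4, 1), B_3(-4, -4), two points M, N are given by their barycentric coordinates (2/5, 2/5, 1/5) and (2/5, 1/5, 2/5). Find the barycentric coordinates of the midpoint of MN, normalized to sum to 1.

(2/5, 3/10, 3/10)

Since both coordinate triples sum to 1, the midpoint's barycentrics are the componentwise average.
(2/5+2/5)/2 = 2/5; similarly 3/10 and 3/10.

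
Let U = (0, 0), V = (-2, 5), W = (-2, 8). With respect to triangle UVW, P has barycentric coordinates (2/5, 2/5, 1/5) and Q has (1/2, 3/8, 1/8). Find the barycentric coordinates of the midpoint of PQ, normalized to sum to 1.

(9/20, 31/80, 13/80)

Since both coordinate triples sum to 1, the midpoint's barycentrics are the componentwise average.
(2/5+1/2)/2 = 9/20; similarly 31/80 and 13/80.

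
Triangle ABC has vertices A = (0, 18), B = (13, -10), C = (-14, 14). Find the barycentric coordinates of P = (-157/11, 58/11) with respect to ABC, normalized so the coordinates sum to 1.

Signed area of the reference triangle: [ABC] = ½·(0·(-10−14) + 13·(14−18) + (-14)·(18−(-10))) = ½·(0 − 52 − 392) = -222.
[PBC] = ½·((-157/11)·(-10−14) + 13·(14−(58/11)) + (-14)·(58/11−(-10))) = ½·(3768/11 + 1248/11 − 2352/11) = 1332/11, so the A-coordinate is (1332/11)/(-222) = -6/11.
[APC] = ½·(0·(58/11−14) + (-157/11)·(14−18) + (-14)·(18−(58/11))) = ½·(0 + 628/11 − 1960/11) = -666/11, so the B-coordinate is 3/11.
[ABP] = ½·(0·(-10−(58/11)) + 13·(58/11−18) + (-157/11)·(18−(-10))) = ½·(0 − 1820/11 − 4396/11) = -3108/11, so the C-coordinate is 14/11.

(-6/11, 3/11, 14/11)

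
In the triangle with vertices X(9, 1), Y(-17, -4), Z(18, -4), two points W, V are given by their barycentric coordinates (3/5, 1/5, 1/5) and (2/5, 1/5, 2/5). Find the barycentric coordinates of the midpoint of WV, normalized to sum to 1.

Since both coordinate triples sum to 1, the midpoint's barycentrics are the componentwise average.
(3/5+2/5)/2 = 1/2; similarly 1/5 and 3/10.

(1/2, 1/5, 3/10)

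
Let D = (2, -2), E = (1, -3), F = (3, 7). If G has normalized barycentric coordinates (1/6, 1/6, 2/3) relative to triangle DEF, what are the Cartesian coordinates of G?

G = (1/6)·D + (1/6)·E + (2/3)·F.
x-coordinate: (1/6)·2 + (1/6)·1 + (2/3)·3 = 5/2.
y-coordinate: (1/6)·(-2) + (1/6)·(-3) + (2/3)·7 = 23/6.

(5/2, 23/6)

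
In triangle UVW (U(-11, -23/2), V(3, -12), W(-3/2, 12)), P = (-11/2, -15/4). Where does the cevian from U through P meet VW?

(0, 4)

Barycentric coordinates of P with respect to UVW: (1/2, 1/6, 1/3).
On side VW the U-coordinate is zero; dropping P's U-weight 1/2 and renormalizing the remaining 1/6 : 1/3 gives weights 1/3, 2/3 on V, W.
Q = (1/3)·(3, -12) + (2/3)·(-3/2, 12) = (0, 4).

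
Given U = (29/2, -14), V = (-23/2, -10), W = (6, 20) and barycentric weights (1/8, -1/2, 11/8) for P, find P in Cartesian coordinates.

(253/16, 123/4)

P = (1/8)·U + (-1/2)·V + (11/8)·W.
x-coordinate: (1/8)·(29/2) + (-1/2)·(-23/2) + (11/8)·6 = 253/16.
y-coordinate: (1/8)·(-14) + (-1/2)·(-10) + (11/8)·20 = 123/4.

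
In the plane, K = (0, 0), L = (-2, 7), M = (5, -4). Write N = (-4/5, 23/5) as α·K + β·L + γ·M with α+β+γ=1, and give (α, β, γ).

(2/15, 11/15, 2/15)

Signed area of the reference triangle: [KLM] = ½·(0·(7−(-4)) + (-2)·(-4−0) + 5·(0−7)) = ½·(0 + 8 − 35) = -27/2.
[NLM] = ½·((-4/5)·(7−(-4)) + (-2)·(-4−(23/5)) + 5·(23/5−7)) = ½·(-44/5 + 86/5 − 12) = -9/5, so the K-coordinate is (-9/5)/(-27/2) = 2/15.
[KNM] = ½·(0·(23/5−(-4)) + (-4/5)·(-4−0) + 5·(0−(23/5))) = ½·(0 + 16/5 − 23) = -99/10, so the L-coordinate is 11/15.
[KLN] = ½·(0·(7−(23/5)) + (-2)·(23/5−0) + (-4/5)·(0−7)) = ½·(0 − 46/5 + 28/5) = -9/5, so the M-coordinate is 2/15.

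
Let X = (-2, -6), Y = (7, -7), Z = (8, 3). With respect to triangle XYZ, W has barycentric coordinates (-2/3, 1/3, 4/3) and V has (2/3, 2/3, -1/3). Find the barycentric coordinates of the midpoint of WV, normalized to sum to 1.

Since both coordinate triples sum to 1, the midpoint's barycentrics are the componentwise average.
(-2/3+2/3)/2 = 0; similarly 1/2 and 1/2.

(0, 1/2, 1/2)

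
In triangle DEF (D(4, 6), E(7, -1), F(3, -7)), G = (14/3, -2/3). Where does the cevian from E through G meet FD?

Barycentric coordinates of G with respect to DEF: (1/3, 1/3, 1/3).
On side FD the E-coordinate is zero; dropping G's E-weight 1/3 and renormalizing the remaining 1/3 : 1/3 gives weights 1/2, 1/2 on F, D.
H = (1/2)·(3, -7) + (1/2)·(4, 6) = (7/2, -1/2).

(7/2, -1/2)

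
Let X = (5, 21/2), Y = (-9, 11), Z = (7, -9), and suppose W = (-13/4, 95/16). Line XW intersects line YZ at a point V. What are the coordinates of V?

Barycentric coordinates of W with respect to XYZ: (1/8, 5/8, 1/4).
On side YZ the X-coordinate is zero; dropping W's X-weight 1/8 and renormalizing the remaining 5/8 : 1/4 gives weights 5/7, 2/7 on Y, Z.
V = (5/7)·(-9, 11) + (2/7)·(7, -9) = (-31/7, 37/7).

(-31/7, 37/7)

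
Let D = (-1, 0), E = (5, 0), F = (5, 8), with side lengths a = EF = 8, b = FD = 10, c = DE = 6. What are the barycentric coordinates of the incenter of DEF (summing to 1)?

(1/3, 5/12, 1/4)

The incenter has barycentric coordinates proportional to the opposite side lengths: (8 : 10 : 6).
Normalizing by 8+10+6 = 24 gives (1/3, 5/12, 1/4).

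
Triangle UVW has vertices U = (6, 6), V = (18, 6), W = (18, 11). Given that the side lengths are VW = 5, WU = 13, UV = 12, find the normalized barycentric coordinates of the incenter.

The incenter has barycentric coordinates proportional to the opposite side lengths: (5 : 13 : 12).
Normalizing by 5+13+12 = 30 gives (1/6, 13/30, 2/5).

(1/6, 13/30, 2/5)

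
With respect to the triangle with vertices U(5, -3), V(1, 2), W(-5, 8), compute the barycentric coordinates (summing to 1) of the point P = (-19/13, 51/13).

(7/13, -4/13, 10/13)

Signed area of the reference triangle: [UVW] = ½·(5·(2−8) + 1·(8−(-3)) + (-5)·(-3−2)) = ½·(-30 + 11 + 25) = 3.
[PVW] = ½·((-19/13)·(2−8) + 1·(8−(51/13)) + (-5)·(51/13−2)) = ½·(114/13 + 53/13 − 125/13) = 21/13, so the U-coordinate is (21/13)/3 = 7/13.
[UPW] = ½·(5·(51/13−8) + (-19/13)·(8−(-3)) + (-5)·(-3−(51/13))) = ½·(-265/13 − 209/13 + 450/13) = -12/13, so the V-coordinate is -4/13.
[UVP] = ½·(5·(2−(51/13)) + 1·(51/13−(-3)) + (-19/13)·(-3−2)) = ½·(-125/13 + 90/13 + 95/13) = 30/13, so the W-coordinate is 10/13.
Check: 7/13 − 4/13 + 10/13 = 1.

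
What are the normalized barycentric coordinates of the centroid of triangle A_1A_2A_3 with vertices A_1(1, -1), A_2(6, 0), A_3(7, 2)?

The centroid is the average of the vertices, so each weight is 1/3.

(1/3, 1/3, 1/3)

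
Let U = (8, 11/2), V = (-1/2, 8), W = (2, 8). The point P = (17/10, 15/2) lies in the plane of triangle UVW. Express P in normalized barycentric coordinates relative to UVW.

(1/5, 3/5, 1/5)

Signed area of the reference triangle: [UVW] = ½·(8·(8−8) + (-1/2)·(8−(11/2)) + 2·(11/2−8)) = ½·(0 − 5/4 − 5) = -25/8.
[PVW] = ½·((17/10)·(8−8) + (-1/2)·(8−(15/2)) + 2·(15/2−8)) = ½·(0 − 1/4 − 1) = -5/8, so the U-coordinate is (-5/8)/(-25/8) = 1/5.
[UPW] = ½·(8·(15/2−8) + (17/10)·(8−(11/2)) + 2·(11/2−(15/2))) = ½·(-4 + 17/4 − 4) = -15/8, so the V-coordinate is 3/5.
[UVP] = ½·(8·(8−(15/2)) + (-1/2)·(15/2−(11/2)) + (17/10)·(11/2−8)) = ½·(4 − 1 − 17/4) = -5/8, so the W-coordinate is 1/5.
Check: 1/5 + 3/5 + 1/5 = 1.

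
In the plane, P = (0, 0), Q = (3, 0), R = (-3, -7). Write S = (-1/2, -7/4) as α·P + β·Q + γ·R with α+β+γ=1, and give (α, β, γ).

Signed area of the reference triangle: [PQR] = ½·(0·(0−(-7)) + 3·(-7−0) + (-3)·(0−0)) = ½·(0 − 21 + 0) = -21/2.
[SQR] = ½·((-1/2)·(0−(-7)) + 3·(-7−(-7/4)) + (-3)·(-7/4−0)) = ½·(-7/2 − 63/4 + 21/4) = -7, so the P-coordinate is (-7)/(-21/2) = 2/3.
[PSR] = ½·(0·(-7/4−(-7)) + (-1/2)·(-7−0) + (-3)·(0−(-7/4))) = ½·(0 + 7/2 − 21/4) = -7/8, so the Q-coordinate is 1/12.
[PQS] = ½·(0·(0−(-7/4)) + 3·(-7/4−0) + (-1/2)·(0−0)) = ½·(0 − 21/4 + 0) = -21/8, so the R-coordinate is 1/4.
Check: 2/3 + 1/12 + 1/4 = 1.

(2/3, 1/12, 1/4)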